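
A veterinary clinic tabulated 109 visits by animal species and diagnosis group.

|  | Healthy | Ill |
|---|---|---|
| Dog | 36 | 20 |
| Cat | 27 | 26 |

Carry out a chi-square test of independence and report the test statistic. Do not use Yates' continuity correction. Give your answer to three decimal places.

Row totals: 56, 53. Column totals: 63, 46. Grand total N = 109.
Expected counts (row total × column total / N):
  Dog, Healthy: 56×63/109 = 32.3670
  Dog, Ill: 56×46/109 = 23.6330
  Cat, Healthy: 53×63/109 = 30.6330
  Cat, Ill: 53×46/109 = 22.3670
Contributions (O − E)²/E:
  (36 − 32.3670)²/32.3670 = 0.4078
  (20 − 23.6330)²/23.6330 = 0.5585
  (27 − 30.6330)²/30.6330 = 0.4309
  (26 − 22.3670)²/22.3670 = 0.5901
χ² = 0.4078 + 0.5585 + 0.4309 + 0.5901 = 1.987

1.987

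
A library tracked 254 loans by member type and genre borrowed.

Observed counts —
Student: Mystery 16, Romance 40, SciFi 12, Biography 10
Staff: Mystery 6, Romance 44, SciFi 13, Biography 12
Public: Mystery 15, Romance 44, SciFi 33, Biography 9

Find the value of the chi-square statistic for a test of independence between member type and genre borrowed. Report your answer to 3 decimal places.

Row totals: 78, 75, 101. Column totals: 37, 128, 58, 31. Grand total N = 254.
Expected counts (row total × column total / N):
  Student, Mystery: 78×37/254 = 11.3622
  Student, Romance: 78×128/254 = 39.3071
  Student, SciFi: 78×58/254 = 17.8110
  Student, Biography: 78×31/254 = 9.5197
  Staff, Mystery: 75×37/254 = 10.9252
  Staff, Romance: 75×128/254 = 37.7953
  Staff, SciFi: 75×58/254 = 17.1260
  Staff, Biography: 75×31/254 = 9.1535
  Public, Mystery: 101×37/254 = 14.7126
  Public, Romance: 101×128/254 = 50.8976
  Public, SciFi: 101×58/254 = 23.0630
  Public, Biography: 101×31/254 = 12.3268
Contributions (O − E)²/E:
  (16 − 11.3622)²/11.3622 = 1.8930
  (40 − 39.3071)²/39.3071 = 0.0122
  (12 − 17.8110)²/17.8110 = 1.8959
  (10 − 9.5197)²/9.5197 = 0.0242
  (6 − 10.9252)²/10.9252 = 2.2203
  (44 − 37.7953)²/37.7953 = 1.0186
  (13 − 17.1260)²/17.1260 = 0.9940
  (12 − 9.1535)²/9.1535 = 0.8852
  (15 − 14.7126)²/14.7126 = 0.0056
  (44 − 50.8976)²/50.8976 = 0.9348
  (33 − 23.0630)²/23.0630 = 4.2815
  (9 − 12.3268)²/12.3268 = 0.8978
χ² = 1.8930 + 0.0122 + 1.8959 + 0.0242 + 2.2203 + 1.0186 + 0.9940 + 0.8852 + 0.0056 + 0.9348 + 4.2815 + 0.8978 = 15.063

15.063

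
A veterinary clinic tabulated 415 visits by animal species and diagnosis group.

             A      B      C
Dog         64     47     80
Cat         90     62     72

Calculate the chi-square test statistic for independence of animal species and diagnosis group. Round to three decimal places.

Row totals: 191, 224. Column totals: 154, 109, 152. Grand total N = 415.
Expected counts (row total × column total / N):
  Dog, A: 191×154/415 = 70.8771
  Dog, B: 191×109/415 = 50.1663
  Dog, C: 191×152/415 = 69.9566
  Cat, A: 224×154/415 = 83.1229
  Cat, B: 224×109/415 = 58.8337
  Cat, C: 224×152/415 = 82.0434
Contributions (O − E)²/E:
  (64 − 70.8771)²/70.8771 = 0.6673
  (47 − 50.1663)²/50.1663 = 0.1998
  (80 − 69.9566)²/69.9566 = 1.4419
  (90 − 83.1229)²/83.1229 = 0.5690
  (62 − 58.8337)²/58.8337 = 0.1704
  (72 − 82.0434)²/82.0434 = 1.2295
χ² = 0.6673 + 0.1998 + 1.4419 + 0.5690 + 0.1704 + 1.2295 = 4.278

4.278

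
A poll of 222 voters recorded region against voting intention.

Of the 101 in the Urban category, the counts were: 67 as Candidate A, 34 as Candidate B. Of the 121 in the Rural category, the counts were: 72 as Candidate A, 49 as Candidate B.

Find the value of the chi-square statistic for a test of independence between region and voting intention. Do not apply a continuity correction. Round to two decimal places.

Row totals: 101, 121. Column totals: 139, 83. Grand total N = 222.
Expected counts (row total × column total / N):
  Urban, Candidate A: 101×139/222 = 63.239
  Urban, Candidate B: 101×83/222 = 37.761
  Rural, Candidate A: 121×139/222 = 75.761
  Rural, Candidate B: 121×83/222 = 45.239
Contributions (O − E)²/E:
  (67 − 63.239)²/63.239 = 0.2237
  (34 − 37.761)²/37.761 = 0.3746
  (72 − 75.761)²/75.761 = 0.1867
  (49 − 45.239)²/45.239 = 0.3127
χ² = 0.2237 + 0.3746 + 0.1867 + 0.3127 = 1.10

1.10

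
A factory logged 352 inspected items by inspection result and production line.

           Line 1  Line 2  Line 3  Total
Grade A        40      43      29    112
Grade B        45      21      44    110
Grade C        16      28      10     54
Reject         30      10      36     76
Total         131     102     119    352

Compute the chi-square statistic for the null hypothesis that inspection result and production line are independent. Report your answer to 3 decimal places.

36.052

Grand total N = 352.
Expected counts (row total × column total / N):
  Grade A, Line 1: 112×131/352 = 41.6818
  Grade A, Line 2: 112×102/352 = 32.4545
  Grade A, Line 3: 112×119/352 = 37.8636
  Grade B, Line 1: 110×131/352 = 40.9375
  Grade B, Line 2: 110×102/352 = 31.8750
  Grade B, Line 3: 110×119/352 = 37.1875
  Grade C, Line 1: 54×131/352 = 20.0966
  Grade C, Line 2: 54×102/352 = 15.6477
  Grade C, Line 3: 54×119/352 = 18.2557
  Reject, Line 1: 76×131/352 = 28.2841
  Reject, Line 2: 76×102/352 = 22.0227
  Reject, Line 3: 76×119/352 = 25.6932
Contributions (O − E)²/E:
  (40 − 41.6818)²/41.6818 = 0.0679
  (43 − 32.4545)²/32.4545 = 3.4266
  (29 − 37.8636)²/37.8636 = 2.0749
  (45 − 40.9375)²/40.9375 = 0.4031
  (21 − 31.8750)²/31.8750 = 3.7103
  (44 − 37.1875)²/37.1875 = 1.2480
  (16 − 20.0966)²/20.0966 = 0.8351
  (28 − 15.6477)²/15.6477 = 9.7509
  (10 − 18.2557)²/18.2557 = 3.7334
  (30 − 28.2841)²/28.2841 = 0.1041
  (10 − 22.0227)²/22.0227 = 6.5635
  (36 − 25.6932)²/25.6932 = 4.1346
χ² = 0.0679 + 3.4266 + 2.0749 + 0.4031 + 3.7103 + 1.2480 + 0.8351 + 9.7509 + 3.7334 + 0.1041 + 6.5635 + 4.1346 = 36.052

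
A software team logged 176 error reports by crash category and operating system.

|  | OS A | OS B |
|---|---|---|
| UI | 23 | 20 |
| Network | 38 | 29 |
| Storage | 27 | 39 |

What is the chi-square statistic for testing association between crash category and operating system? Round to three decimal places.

3.600

Row totals: 43, 67, 66. Column totals: 88, 88. Grand total N = 176.
Expected counts (row total × column total / N):
  UI, OS A: 43×88/176 = 21.5000
  UI, OS B: 43×88/176 = 21.5000
  Network, OS A: 67×88/176 = 33.5000
  Network, OS B: 67×88/176 = 33.5000
  Storage, OS A: 66×88/176 = 33.0000
  Storage, OS B: 66×88/176 = 33.0000
Contributions (O − E)²/E:
  (23 − 21.5000)²/21.5000 = 0.1047
  (20 − 21.5000)²/21.5000 = 0.1047
  (38 − 33.5000)²/33.5000 = 0.6045
  (29 − 33.5000)²/33.5000 = 0.6045
  (27 − 33.0000)²/33.0000 = 1.0909
  (39 − 33.0000)²/33.0000 = 1.0909
χ² = 0.1047 + 0.1047 + 0.6045 + 0.6045 + 1.0909 + 1.0909 = 3.600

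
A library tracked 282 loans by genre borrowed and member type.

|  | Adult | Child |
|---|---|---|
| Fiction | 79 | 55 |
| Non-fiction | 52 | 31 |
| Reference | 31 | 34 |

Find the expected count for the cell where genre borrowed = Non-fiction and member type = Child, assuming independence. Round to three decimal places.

35.319

Row total (Non-fiction) = 83; column total (Child) = 120; grand total N = 282.
Expected count = (row total × column total) / N = 83 × 120 / 282 = 35.319.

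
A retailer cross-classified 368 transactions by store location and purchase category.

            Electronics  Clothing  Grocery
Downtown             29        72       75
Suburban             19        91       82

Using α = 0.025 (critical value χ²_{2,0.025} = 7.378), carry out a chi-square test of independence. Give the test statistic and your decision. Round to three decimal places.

Row totals: 176, 192. Column totals: 48, 163, 157. Grand total N = 368.
Expected counts (row total × column total / N):
  Downtown, Electronics: 176×48/368 = 22.9565
  Downtown, Clothing: 176×163/368 = 77.9565
  Downtown, Grocery: 176×157/368 = 75.0870
  Suburban, Electronics: 192×48/368 = 25.0435
  Suburban, Clothing: 192×163/368 = 85.0435
  Suburban, Grocery: 192×157/368 = 81.9130
Contributions (O − E)²/E:
  (29 − 22.9565)²/22.9565 = 1.5910
  (72 − 77.9565)²/77.9565 = 0.4551
  (75 − 75.0870)²/75.0870 = 0.0001
  (19 − 25.0435)²/25.0435 = 1.4584
  (91 − 85.0435)²/85.0435 = 0.4172
  (82 − 81.9130)²/81.9130 = 0.0001
χ² = 1.5910 + 0.4551 + 0.0001 + 1.4584 + 0.4172 + 0.0001 = 3.922
df = (2−1)(3−1) = 2. Since 3.922 < 7.378, fail to reject the null hypothesis of independence at α = 0.025.

3.922; fail to reject H₀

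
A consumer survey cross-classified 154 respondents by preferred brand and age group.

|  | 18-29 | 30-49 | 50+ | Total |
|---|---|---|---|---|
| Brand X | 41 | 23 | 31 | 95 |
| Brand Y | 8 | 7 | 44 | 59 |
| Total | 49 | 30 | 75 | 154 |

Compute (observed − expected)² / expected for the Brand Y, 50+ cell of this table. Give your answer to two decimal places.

8.11

Row total (Brand Y) = 59; column total (50+) = 75; N = 154.
Expected count E = 59 × 75 / 154 = 28.734.
Contribution = (O − E)²/E = (44 − 28.734)² / 28.734 = 8.11.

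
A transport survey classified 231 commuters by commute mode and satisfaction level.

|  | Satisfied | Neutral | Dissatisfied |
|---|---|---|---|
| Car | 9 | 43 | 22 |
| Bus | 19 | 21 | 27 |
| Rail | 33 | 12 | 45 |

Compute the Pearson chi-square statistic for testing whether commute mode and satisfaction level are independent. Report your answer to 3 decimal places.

38.289

Row totals: 74, 67, 90. Column totals: 61, 76, 94. Grand total N = 231.
Expected counts (row total × column total / N):
  Car, Satisfied: 74×61/231 = 19.54113
  Car, Neutral: 74×76/231 = 24.34632
  Car, Dissatisfied: 74×94/231 = 30.11255
  Bus, Satisfied: 67×61/231 = 17.69264
  Bus, Neutral: 67×76/231 = 22.04329
  Bus, Dissatisfied: 67×94/231 = 27.26407
  Rail, Satisfied: 90×61/231 = 23.76623
  Rail, Neutral: 90×76/231 = 29.61039
  Rail, Dissatisfied: 90×94/231 = 36.62338
Contributions (O − E)²/E:
  (9 − 19.54113)²/19.54113 = 5.6862
  (43 − 24.34632)²/24.34632 = 14.2921
  (22 − 30.11255)²/30.11255 = 2.1856
  (19 − 17.69264)²/17.69264 = 0.0966
  (21 − 22.04329)²/22.04329 = 0.0494
  (27 − 27.26407)²/27.26407 = 0.0026
  (33 − 23.76623)²/23.76623 = 3.5875
  (12 − 29.61039)²/29.61039 = 10.4735
  (45 − 36.62338)²/36.62338 = 1.9159
χ² = 5.6862 + 14.2921 + 2.1856 + 0.0966 + 0.0494 + 0.0026 + 3.5875 + 10.4735 + 1.9159 = 38.289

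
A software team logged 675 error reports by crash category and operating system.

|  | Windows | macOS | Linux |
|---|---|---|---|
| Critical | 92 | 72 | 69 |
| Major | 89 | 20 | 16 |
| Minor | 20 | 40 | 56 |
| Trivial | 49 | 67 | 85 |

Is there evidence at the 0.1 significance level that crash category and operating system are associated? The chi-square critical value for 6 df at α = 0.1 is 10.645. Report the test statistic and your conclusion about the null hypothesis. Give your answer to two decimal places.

Row totals: 233, 125, 116, 201. Column totals: 250, 199, 226. Grand total N = 675.
Expected counts (row total × column total / N):
  Critical, Windows: 233×250/675 = 86.296
  Critical, macOS: 233×199/675 = 68.692
  Critical, Linux: 233×226/675 = 78.012
  Major, Windows: 125×250/675 = 46.296
  Major, macOS: 125×199/675 = 36.852
  Major, Linux: 125×226/675 = 41.852
  Minor, Windows: 116×250/675 = 42.963
  Minor, macOS: 116×199/675 = 34.199
  Minor, Linux: 116×226/675 = 38.839
  Trivial, Windows: 201×250/675 = 74.444
  Trivial, macOS: 201×199/675 = 59.258
  Trivial, Linux: 201×226/675 = 67.298
Contributions (O − E)²/E:
  (92 − 86.296)²/86.296 = 0.3770
  (72 − 68.692)²/68.692 = 0.1593
  (69 − 78.012)²/78.012 = 1.0411
  (89 − 46.296)²/46.296 = 39.3907
  (20 − 36.852)²/36.852 = 7.7062
  (16 − 41.852)²/41.852 = 15.9688
  (20 − 42.963)²/42.963 = 12.2733
  (40 − 34.199)²/34.199 = 0.9840
  (56 − 38.839)²/38.839 = 7.5826
  (49 − 74.444)²/74.444 = 8.6964
  (67 − 59.258)²/59.258 = 1.0115
  (85 − 67.298)²/67.298 = 4.6563
χ² = 0.3770 + 0.1593 + 1.0411 + 39.3907 + 7.7062 + 15.9688 + 12.2733 + 0.9840 + 7.5826 + 8.6964 + 1.0115 + 4.6563 = 99.85
df = (4−1)(3−1) = 6. Since 99.85 > 10.645, reject the null hypothesis of independence at α = 0.1.

99.85; reject H₀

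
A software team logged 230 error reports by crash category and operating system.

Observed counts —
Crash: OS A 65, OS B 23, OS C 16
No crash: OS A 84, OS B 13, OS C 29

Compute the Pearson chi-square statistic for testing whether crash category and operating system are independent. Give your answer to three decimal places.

Row totals: 104, 126. Column totals: 149, 36, 45. Grand total N = 230.
Expected counts (row total × column total / N):
  Crash, OS A: 104×149/230 = 67.3739
  Crash, OS B: 104×36/230 = 16.2783
  Crash, OS C: 104×45/230 = 20.3478
  No crash, OS A: 126×149/230 = 81.6261
  No crash, OS B: 126×36/230 = 19.7217
  No crash, OS C: 126×45/230 = 24.6522
Contributions (O − E)²/E:
  (65 − 67.3739)²/67.3739 = 0.0836
  (23 − 16.2783)²/16.2783 = 2.7756
  (16 − 20.3478)²/20.3478 = 0.9290
  (84 − 81.6261)²/81.6261 = 0.0690
  (13 − 19.7217)²/19.7217 = 2.2909
  (29 − 24.6522)²/24.6522 = 0.7668
χ² = 0.0836 + 2.7756 + 0.9290 + 0.0690 + 2.2909 + 0.7668 = 6.915

6.915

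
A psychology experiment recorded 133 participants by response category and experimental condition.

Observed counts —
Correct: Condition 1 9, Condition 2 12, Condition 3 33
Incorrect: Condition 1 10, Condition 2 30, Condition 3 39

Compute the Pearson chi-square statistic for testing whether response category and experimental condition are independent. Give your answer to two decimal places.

Row totals: 54, 79. Column totals: 19, 42, 72. Grand total N = 133.
Expected counts (row total × column total / N):
  Correct, Condition 1: 54×19/133 = 7.714
  Correct, Condition 2: 54×42/133 = 17.053
  Correct, Condition 3: 54×72/133 = 29.233
  Incorrect, Condition 1: 79×19/133 = 11.286
  Incorrect, Condition 2: 79×42/133 = 24.947
  Incorrect, Condition 3: 79×72/133 = 42.767
Contributions (O − E)²/E:
  (9 − 7.714)²/7.714 = 0.2144
  (12 − 17.053)²/17.053 = 1.4973
  (33 − 29.233)²/29.233 = 0.4854
  (10 − 11.286)²/11.286 = 0.1465
  (30 − 24.947)²/24.947 = 1.0235
  (39 − 42.767)²/42.767 = 0.3318
χ² = 0.2144 + 1.4973 + 0.4854 + 0.1465 + 1.0235 + 0.3318 = 3.70

3.70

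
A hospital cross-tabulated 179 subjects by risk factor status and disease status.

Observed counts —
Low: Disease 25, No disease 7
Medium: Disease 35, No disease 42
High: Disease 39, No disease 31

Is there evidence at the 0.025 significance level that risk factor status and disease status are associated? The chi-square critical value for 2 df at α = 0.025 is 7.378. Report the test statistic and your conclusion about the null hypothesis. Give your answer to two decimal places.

Row totals: 32, 77, 70. Column totals: 99, 80. Grand total N = 179.
Expected counts (row total × column total / N):
  Low, Disease: 32×99/179 = 17.698
  Low, No disease: 32×80/179 = 14.302
  Medium, Disease: 77×99/179 = 42.587
  Medium, No disease: 77×80/179 = 34.413
  High, Disease: 70×99/179 = 38.715
  High, No disease: 70×80/179 = 31.285
Contributions (O − E)²/E:
  (25 − 17.698)²/17.698 = 3.0127
  (7 − 14.302)²/14.302 = 3.7281
  (35 − 42.587)²/42.587 = 1.3516
  (42 − 34.413)²/34.413 = 1.6727
  (39 − 38.715)²/38.715 = 0.0021
  (31 − 31.285)²/31.285 = 0.0026
χ² = 3.0127 + 3.7281 + 1.3516 + 1.6727 + 0.0021 + 0.0026 = 9.77
df = (3−1)(2−1) = 2. Since 9.77 > 7.378, reject the null hypothesis of independence at α = 0.025.

9.77; reject H₀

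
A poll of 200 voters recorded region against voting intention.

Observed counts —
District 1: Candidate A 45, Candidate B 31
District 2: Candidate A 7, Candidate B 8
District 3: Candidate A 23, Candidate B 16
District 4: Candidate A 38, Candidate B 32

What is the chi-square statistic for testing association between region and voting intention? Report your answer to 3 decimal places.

Row totals: 76, 15, 39, 70. Column totals: 113, 87. Grand total N = 200.
Expected counts (row total × column total / N):
  District 1, Candidate A: 76×113/200 = 42.9400
  District 1, Candidate B: 76×87/200 = 33.0600
  District 2, Candidate A: 15×113/200 = 8.4750
  District 2, Candidate B: 15×87/200 = 6.5250
  District 3, Candidate A: 39×113/200 = 22.0350
  District 3, Candidate B: 39×87/200 = 16.9650
  District 4, Candidate A: 70×113/200 = 39.5500
  District 4, Candidate B: 70×87/200 = 30.4500
Contributions (O − E)²/E:
  (45 − 42.9400)²/42.9400 = 0.0988
  (31 − 33.0600)²/33.0600 = 0.1284
  (7 − 8.4750)²/8.4750 = 0.2567
  (8 − 6.5250)²/6.5250 = 0.3334
  (23 − 22.0350)²/22.0350 = 0.0423
  (16 − 16.9650)²/16.9650 = 0.0549
  (38 − 39.5500)²/39.5500 = 0.0607
  (32 − 30.4500)²/30.4500 = 0.0789
χ² = 0.0988 + 0.1284 + 0.2567 + 0.3334 + 0.0423 + 0.0549 + 0.0607 + 0.0789 = 1.054

1.054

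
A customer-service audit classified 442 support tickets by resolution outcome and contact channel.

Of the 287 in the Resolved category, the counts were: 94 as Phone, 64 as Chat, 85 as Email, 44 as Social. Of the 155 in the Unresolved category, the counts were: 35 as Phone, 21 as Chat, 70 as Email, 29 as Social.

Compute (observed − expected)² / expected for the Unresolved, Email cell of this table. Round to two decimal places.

4.50

Row total (Unresolved) = 155; column total (Email) = 155; N = 442.
Expected count E = 155 × 155 / 442 = 54.355.
Contribution = (O − E)²/E = (70 − 54.355)² / 54.355 = 4.50.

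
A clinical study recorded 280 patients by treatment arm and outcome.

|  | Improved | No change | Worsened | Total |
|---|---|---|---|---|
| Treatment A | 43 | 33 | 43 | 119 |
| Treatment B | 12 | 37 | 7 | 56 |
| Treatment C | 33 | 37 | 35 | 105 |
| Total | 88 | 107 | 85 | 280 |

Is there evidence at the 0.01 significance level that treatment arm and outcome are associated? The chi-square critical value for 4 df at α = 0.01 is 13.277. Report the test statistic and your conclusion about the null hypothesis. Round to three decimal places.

Grand total N = 280.
Expected counts (row total × column total / N):
  Treatment A, Improved: 119×88/280 = 37.4000
  Treatment A, No change: 119×107/280 = 45.4750
  Treatment A, Worsened: 119×85/280 = 36.1250
  Treatment B, Improved: 56×88/280 = 17.6000
  Treatment B, No change: 56×107/280 = 21.4000
  Treatment B, Worsened: 56×85/280 = 17.0000
  Treatment C, Improved: 105×88/280 = 33.0000
  Treatment C, No change: 105×107/280 = 40.1250
  Treatment C, Worsened: 105×85/280 = 31.8750
Contributions (O − E)²/E:
  (43 − 37.4000)²/37.4000 = 0.8385
  (33 − 45.4750)²/45.4750 = 3.4222
  (43 − 36.1250)²/36.1250 = 1.3084
  (12 − 17.6000)²/17.6000 = 1.7818
  (37 − 21.4000)²/21.4000 = 11.3720
  (7 − 17.0000)²/17.0000 = 5.8824
  (33 − 33.0000)²/33.0000 = 0.0000
  (37 − 40.1250)²/40.1250 = 0.2434
  (35 − 31.8750)²/31.8750 = 0.3064
χ² = 0.8385 + 3.4222 + 1.3084 + 1.7818 + 11.3720 + 5.8824 + 0.0000 + 0.2434 + 0.3064 = 25.155
df = (3−1)(3−1) = 4. Since 25.155 > 13.277, reject the null hypothesis of independence at α = 0.01.

25.155; reject H₀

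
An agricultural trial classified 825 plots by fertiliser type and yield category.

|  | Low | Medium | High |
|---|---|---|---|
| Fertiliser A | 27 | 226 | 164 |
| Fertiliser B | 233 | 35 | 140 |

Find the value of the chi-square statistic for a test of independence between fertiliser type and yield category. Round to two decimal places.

304.82

Row totals: 417, 408. Column totals: 260, 261, 304. Grand total N = 825.
Expected counts (row total × column total / N):
  Fertiliser A, Low: 417×260/825 = 131.418
  Fertiliser A, Medium: 417×261/825 = 131.924
  Fertiliser A, High: 417×304/825 = 153.658
  Fertiliser B, Low: 408×260/825 = 128.582
  Fertiliser B, Medium: 408×261/825 = 129.076
  Fertiliser B, High: 408×304/825 = 150.342
Contributions (O − E)²/E:
  (27 − 131.418)²/131.418 = 82.9652
  (226 − 131.924)²/131.924 = 67.0863
  (164 − 153.658)²/153.658 = 0.6961
  (233 − 128.582)²/128.582 = 84.7951
  (35 − 129.076)²/129.076 = 68.5665
  (140 − 150.342)²/150.342 = 0.7114
χ² = 82.9652 + 67.0863 + 0.6961 + 84.7951 + 68.5665 + 0.7114 = 304.82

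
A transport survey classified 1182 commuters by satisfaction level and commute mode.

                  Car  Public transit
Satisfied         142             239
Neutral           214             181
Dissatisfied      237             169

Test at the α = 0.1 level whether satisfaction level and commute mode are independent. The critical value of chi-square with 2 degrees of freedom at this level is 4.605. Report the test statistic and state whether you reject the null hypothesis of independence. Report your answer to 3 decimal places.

38.829; reject H₀

Row totals: 381, 395, 406. Column totals: 593, 589. Grand total N = 1182.
Expected counts (row total × column total / N):
  Satisfied, Car: 381×593/1182 = 191.1447
  Satisfied, Public transit: 381×589/1182 = 189.8553
  Neutral, Car: 395×593/1182 = 198.1684
  Neutral, Public transit: 395×589/1182 = 196.8316
  Dissatisfied, Car: 406×593/1182 = 203.6870
  Dissatisfied, Public transit: 406×589/1182 = 202.3130
Contributions (O − E)²/E:
  (142 − 191.1447)²/191.1447 = 12.6355
  (239 − 189.8553)²/189.8553 = 12.7213
  (214 − 198.1684)²/198.1684 = 1.2648
  (181 − 196.8316)²/196.8316 = 1.2734
  (237 − 203.6870)²/203.6870 = 5.4483
  (169 − 202.3130)²/202.3130 = 5.4853
χ² = 12.6355 + 12.7213 + 1.2648 + 1.2734 + 5.4483 + 5.4853 = 38.829
df = (3−1)(2−1) = 2. Since 38.829 > 4.605, reject the null hypothesis of independence at α = 0.1.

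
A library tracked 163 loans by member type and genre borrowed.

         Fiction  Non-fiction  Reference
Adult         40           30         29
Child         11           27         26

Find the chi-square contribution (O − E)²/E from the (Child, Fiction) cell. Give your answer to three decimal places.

Row total (Child) = 64; column total (Fiction) = 51; N = 163.
Expected count E = 64 × 51 / 163 = 20.02454.
Contribution = (O − E)²/E = (11 − 20.02454)² / 20.02454 = 4.067.

4.067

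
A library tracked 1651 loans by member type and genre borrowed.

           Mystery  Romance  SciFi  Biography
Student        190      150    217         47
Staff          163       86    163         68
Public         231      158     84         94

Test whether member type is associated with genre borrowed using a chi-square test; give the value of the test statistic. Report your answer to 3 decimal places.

92.397

Row totals: 604, 480, 567. Column totals: 584, 394, 464, 209. Grand total N = 1651.
Expected counts (row total × column total / N):
  Student, Mystery: 604×584/1651 = 213.6499
  Student, Romance: 604×394/1651 = 144.1405
  Student, SciFi: 604×464/1651 = 169.7492
  Student, Biography: 604×209/1651 = 76.4603
  Staff, Mystery: 480×584/1651 = 169.7880
  Staff, Romance: 480×394/1651 = 114.5488
  Staff, SciFi: 480×464/1651 = 134.9001
  Staff, Biography: 480×209/1651 = 60.7632
  Public, Mystery: 567×584/1651 = 200.5621
  Public, Romance: 567×394/1651 = 135.3107
  Public, SciFi: 567×464/1651 = 159.3507
  Public, Biography: 567×209/1651 = 71.7765
Contributions (O − E)²/E:
  (190 − 213.6499)²/213.6499 = 2.6179
  (150 − 144.1405)²/144.1405 = 0.2382
  (217 − 169.7492)²/169.7492 = 13.1526
  (47 − 76.4603)²/76.4603 = 11.3511
  (163 − 169.7880)²/169.7880 = 0.2714
  (86 − 114.5488)²/114.5488 = 7.1152
  (163 − 134.9001)²/134.9001 = 5.8533
  (68 − 60.7632)²/60.7632 = 0.8619
  (231 − 200.5621)²/200.5621 = 4.6193
  (158 − 135.3107)²/135.3107 = 3.8046
  (84 − 159.3507)²/159.3507 = 35.6304
  (94 − 71.7765)²/71.7765 = 6.8809
χ² = 2.6179 + 0.2382 + 13.1526 + 11.3511 + 0.2714 + 7.1152 + 5.8533 + 0.8619 + 4.6193 + 3.8046 + 35.6304 + 6.8809 = 92.397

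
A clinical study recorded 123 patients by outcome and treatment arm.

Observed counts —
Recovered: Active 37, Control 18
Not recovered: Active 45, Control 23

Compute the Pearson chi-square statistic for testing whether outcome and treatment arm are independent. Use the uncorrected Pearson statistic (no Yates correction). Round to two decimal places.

0.02

Row totals: 55, 68. Column totals: 82, 41. Grand total N = 123.
Expected counts (row total × column total / N):
  Recovered, Active: 55×82/123 = 36.667
  Recovered, Control: 55×41/123 = 18.333
  Not recovered, Active: 68×82/123 = 45.333
  Not recovered, Control: 68×41/123 = 22.667
Contributions (O − E)²/E:
  (37 − 36.667)²/36.667 = 0.0030
  (18 − 18.333)²/18.333 = 0.0060
  (45 − 45.333)²/45.333 = 0.0024
  (23 − 22.667)²/22.667 = 0.0049
χ² = 0.0030 + 0.0060 + 0.0024 + 0.0049 = 0.02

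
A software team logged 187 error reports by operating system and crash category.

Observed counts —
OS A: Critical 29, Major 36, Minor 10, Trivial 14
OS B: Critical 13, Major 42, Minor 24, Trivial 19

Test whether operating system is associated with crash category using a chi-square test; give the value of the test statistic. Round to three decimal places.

Row totals: 89, 98. Column totals: 42, 78, 34, 33. Grand total N = 187.
Expected counts (row total × column total / N):
  OS A, Critical: 89×42/187 = 19.9893
  OS A, Major: 89×78/187 = 37.1230
  OS A, Minor: 89×34/187 = 16.1818
  OS A, Trivial: 89×33/187 = 15.7059
  OS B, Critical: 98×42/187 = 22.0107
  OS B, Major: 98×78/187 = 40.8770
  OS B, Minor: 98×34/187 = 17.8182
  OS B, Trivial: 98×33/187 = 17.2941
Contributions (O − E)²/E:
  (29 − 19.9893)²/19.9893 = 4.0618
  (36 − 37.1230)²/37.1230 = 0.0340
  (10 − 16.1818)²/16.1818 = 2.3616
  (14 − 15.7059)²/15.7059 = 0.1853
  (13 − 22.0107)²/22.0107 = 3.6888
  (42 − 40.8770)²/40.8770 = 0.0309
  (24 − 17.8182)²/17.8182 = 2.1447
  (19 − 17.2941)²/17.2941 = 0.1683
χ² = 4.0618 + 0.0340 + 2.3616 + 0.1853 + 3.6888 + 0.0309 + 2.1447 + 0.1683 = 12.675

12.675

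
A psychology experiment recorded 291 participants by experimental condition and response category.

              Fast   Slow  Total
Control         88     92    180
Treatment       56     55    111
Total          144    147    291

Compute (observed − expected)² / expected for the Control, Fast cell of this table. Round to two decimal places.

0.01

Row total (Control) = 180; column total (Fast) = 144; N = 291.
Expected count E = 180 × 144 / 291 = 89.072.
Contribution = (O − E)²/E = (88 − 89.072)² / 89.072 = 0.01.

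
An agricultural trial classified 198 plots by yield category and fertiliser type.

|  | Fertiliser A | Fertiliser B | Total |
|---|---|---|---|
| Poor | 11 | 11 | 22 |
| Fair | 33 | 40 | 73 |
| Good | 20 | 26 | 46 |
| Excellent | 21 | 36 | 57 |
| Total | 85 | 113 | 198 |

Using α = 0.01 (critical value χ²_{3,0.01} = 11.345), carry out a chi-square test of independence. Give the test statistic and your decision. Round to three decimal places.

1.471; fail to reject H₀

Grand total N = 198.
Expected counts (row total × column total / N):
  Poor, Fertiliser A: 22×85/198 = 9.4444
  Poor, Fertiliser B: 22×113/198 = 12.5556
  Fair, Fertiliser A: 73×85/198 = 31.3384
  Fair, Fertiliser B: 73×113/198 = 41.6616
  Good, Fertiliser A: 46×85/198 = 19.7475
  Good, Fertiliser B: 46×113/198 = 26.2525
  Excellent, Fertiliser A: 57×85/198 = 24.4697
  Excellent, Fertiliser B: 57×113/198 = 32.5303
Contributions (O − E)²/E:
  (11 − 9.4444)²/9.4444 = 0.2562
  (11 − 12.5556)²/12.5556 = 0.1927
  (33 − 31.3384)²/31.3384 = 0.0881
  (40 − 41.6616)²/41.6616 = 0.0663
  (20 − 19.7475)²/19.7475 = 0.0032
  (26 − 26.2525)²/26.2525 = 0.0024
  (21 − 24.4697)²/24.4697 = 0.4920
  (36 − 32.5303)²/32.5303 = 0.3701
χ² = 0.2562 + 0.1927 + 0.0881 + 0.0663 + 0.0032 + 0.0024 + 0.4920 + 0.3701 = 1.471
df = (4−1)(2−1) = 3. Since 1.471 < 11.345, fail to reject the null hypothesis of independence at α = 0.01.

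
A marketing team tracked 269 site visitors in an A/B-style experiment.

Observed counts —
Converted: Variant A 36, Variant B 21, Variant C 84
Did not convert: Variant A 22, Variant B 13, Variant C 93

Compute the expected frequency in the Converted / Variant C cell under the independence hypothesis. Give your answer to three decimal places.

Row total (Converted) = 141; column total (Variant C) = 177; grand total N = 269.
Expected count = (row total × column total) / N = 141 × 177 / 269 = 92.777.

92.777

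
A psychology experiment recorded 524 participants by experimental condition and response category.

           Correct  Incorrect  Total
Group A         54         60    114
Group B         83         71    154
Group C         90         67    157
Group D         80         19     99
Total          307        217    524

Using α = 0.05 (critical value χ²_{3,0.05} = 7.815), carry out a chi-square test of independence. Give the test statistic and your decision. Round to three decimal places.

27.561; reject H₀

Grand total N = 524.
Expected counts (row total × column total / N):
  Group A, Correct: 114×307/524 = 66.7901
  Group A, Incorrect: 114×217/524 = 47.2099
  Group B, Correct: 154×307/524 = 90.2252
  Group B, Incorrect: 154×217/524 = 63.7748
  Group C, Correct: 157×307/524 = 91.9828
  Group C, Incorrect: 157×217/524 = 65.0172
  Group D, Correct: 99×307/524 = 58.0019
  Group D, Incorrect: 99×217/524 = 40.9981
Contributions (O − E)²/E:
  (54 − 66.7901)²/66.7901 = 2.4493
  (60 − 47.2099)²/47.2099 = 3.4651
  (83 − 90.2252)²/90.2252 = 0.5786
  (71 − 63.7748)²/63.7748 = 0.8186
  (90 − 91.9828)²/91.9828 = 0.0427
  (67 − 65.0172)²/65.0172 = 0.0605
  (80 − 58.0019)²/58.0019 = 8.3431
  (19 − 40.9981)²/40.9981 = 11.8034
χ² = 2.4493 + 3.4651 + 0.5786 + 0.8186 + 0.0427 + 0.0605 + 8.3431 + 11.8034 = 27.561
df = (4−1)(2−1) = 3. Since 27.561 > 7.815, reject the null hypothesis of independence at α = 0.05.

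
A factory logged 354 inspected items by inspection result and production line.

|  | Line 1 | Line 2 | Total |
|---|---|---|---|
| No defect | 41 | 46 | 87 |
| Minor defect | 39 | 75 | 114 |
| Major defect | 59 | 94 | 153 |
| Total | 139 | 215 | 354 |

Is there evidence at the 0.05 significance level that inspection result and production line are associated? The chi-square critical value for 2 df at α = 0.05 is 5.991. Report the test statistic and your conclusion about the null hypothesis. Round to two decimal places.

3.51; fail to reject H₀

Grand total N = 354.
Expected counts (row total × column total / N):
  No defect, Line 1: 87×139/354 = 34.161
  No defect, Line 2: 87×215/354 = 52.839
  Minor defect, Line 1: 114×139/354 = 44.763
  Minor defect, Line 2: 114×215/354 = 69.237
  Major defect, Line 1: 153×139/354 = 60.076
  Major defect, Line 2: 153×215/354 = 92.924
Contributions (O − E)²/E:
  (41 − 34.161)²/34.161 = 1.3692
  (46 − 52.839)²/52.839 = 0.8852
  (39 − 44.763)²/44.763 = 0.7420
  (75 − 69.237)²/69.237 = 0.4797
  (59 − 60.076)²/60.076 = 0.0193
  (94 − 92.924)²/92.924 = 0.0125
χ² = 1.3692 + 0.8852 + 0.7420 + 0.4797 + 0.0193 + 0.0125 = 3.51
df = (3−1)(2−1) = 2. Since 3.51 < 5.991, fail to reject the null hypothesis of independence at α = 0.05.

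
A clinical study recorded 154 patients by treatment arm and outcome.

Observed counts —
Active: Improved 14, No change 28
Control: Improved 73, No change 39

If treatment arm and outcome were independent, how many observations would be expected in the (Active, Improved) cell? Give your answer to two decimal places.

23.73

Row total (Active) = 42; column total (Improved) = 87; grand total N = 154.
Expected count = (row total × column total) / N = 42 × 87 / 154 = 23.73.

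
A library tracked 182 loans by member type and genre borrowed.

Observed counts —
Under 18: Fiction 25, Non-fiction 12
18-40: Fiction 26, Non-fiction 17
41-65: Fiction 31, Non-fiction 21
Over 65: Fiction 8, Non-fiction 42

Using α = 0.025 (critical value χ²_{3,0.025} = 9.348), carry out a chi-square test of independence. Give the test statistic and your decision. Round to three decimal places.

31.476; reject H₀

Row totals: 37, 43, 52, 50. Column totals: 90, 92. Grand total N = 182.
Expected counts (row total × column total / N):
  Under 18, Fiction: 37×90/182 = 18.2967
  Under 18, Non-fiction: 37×92/182 = 18.7033
  18-40, Fiction: 43×90/182 = 21.2637
  18-40, Non-fiction: 43×92/182 = 21.7363
  41-65, Fiction: 52×90/182 = 25.7143
  41-65, Non-fiction: 52×92/182 = 26.2857
  Over 65, Fiction: 50×90/182 = 24.7253
  Over 65, Non-fiction: 50×92/182 = 25.2747
Contributions (O − E)²/E:
  (25 − 18.2967)²/18.2967 = 2.4559
  (12 − 18.7033)²/18.7033 = 2.4025
  (26 − 21.2637)²/21.2637 = 1.0550
  (17 − 21.7363)²/21.7363 = 1.0320
  (31 − 25.7143)²/25.7143 = 1.0865
  (21 − 26.2857)²/26.2857 = 1.0629
  (8 − 24.7253)²/24.7253 = 11.3137
  (42 − 25.2747)²/25.2747 = 11.0678
χ² = 2.4559 + 2.4025 + 1.0550 + 1.0320 + 1.0865 + 1.0629 + 11.3137 + 11.0678 = 31.476
df = (4−1)(2−1) = 3. Since 31.476 > 9.348, reject the null hypothesis of independence at α = 0.025.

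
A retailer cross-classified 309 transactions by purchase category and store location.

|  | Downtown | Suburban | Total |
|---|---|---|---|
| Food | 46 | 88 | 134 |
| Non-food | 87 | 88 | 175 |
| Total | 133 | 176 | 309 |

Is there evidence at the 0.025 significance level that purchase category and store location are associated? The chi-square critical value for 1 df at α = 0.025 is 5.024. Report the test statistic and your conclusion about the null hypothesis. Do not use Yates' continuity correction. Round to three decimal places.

Grand total N = 309.
Expected counts (row total × column total / N):
  Food, Downtown: 134×133/309 = 57.6764
  Food, Suburban: 134×176/309 = 76.3236
  Non-food, Downtown: 175×133/309 = 75.3236
  Non-food, Suburban: 175×176/309 = 99.6764
Contributions (O − E)²/E:
  (46 − 57.6764)²/57.6764 = 2.3638
  (88 − 76.3236)²/76.3236 = 1.7863
  (87 − 75.3236)²/75.3236 = 1.8100
  (88 − 99.6764)²/99.6764 = 1.3678
χ² = 2.3638 + 1.7863 + 1.8100 + 1.3678 = 7.328
df = (2−1)(2−1) = 1. Since 7.328 > 5.024, reject the null hypothesis of independence at α = 0.025.

7.328; reject H₀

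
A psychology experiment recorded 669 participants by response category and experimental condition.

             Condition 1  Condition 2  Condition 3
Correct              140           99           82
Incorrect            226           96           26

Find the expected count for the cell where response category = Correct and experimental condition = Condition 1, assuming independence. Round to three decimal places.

Row total (Correct) = 321; column total (Condition 1) = 366; grand total N = 669.
Expected count = (row total × column total) / N = 321 × 366 / 669 = 175.614.

175.614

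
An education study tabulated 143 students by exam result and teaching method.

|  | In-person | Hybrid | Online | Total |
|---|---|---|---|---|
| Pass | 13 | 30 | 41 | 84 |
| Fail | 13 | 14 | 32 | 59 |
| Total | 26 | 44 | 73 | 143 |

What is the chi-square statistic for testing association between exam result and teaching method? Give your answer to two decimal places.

Grand total N = 143.
Expected counts (row total × column total / N):
  Pass, In-person: 84×26/143 = 15.273
  Pass, Hybrid: 84×44/143 = 25.846
  Pass, Online: 84×73/143 = 42.881
  Fail, In-person: 59×26/143 = 10.727
  Fail, Hybrid: 59×44/143 = 18.154
  Fail, Online: 59×73/143 = 30.119
Contributions (O − E)²/E:
  (13 − 15.273)²/15.273 = 0.3383
  (30 − 25.846)²/25.846 = 0.6676
  (41 − 42.881)²/42.881 = 0.0825
  (13 − 10.727)²/10.727 = 0.4816
  (14 − 18.154)²/18.154 = 0.9505
  (32 − 30.119)²/30.119 = 0.1175
χ² = 0.3383 + 0.6676 + 0.0825 + 0.4816 + 0.9505 + 0.1175 = 2.64

2.64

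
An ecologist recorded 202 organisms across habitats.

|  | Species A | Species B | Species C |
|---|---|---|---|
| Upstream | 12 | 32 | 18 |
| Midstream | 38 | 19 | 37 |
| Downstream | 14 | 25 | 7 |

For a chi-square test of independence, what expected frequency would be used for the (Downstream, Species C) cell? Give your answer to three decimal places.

14.119

Row total (Downstream) = 46; column total (Species C) = 62; grand total N = 202.
Expected count = (row total × column total) / N = 46 × 62 / 202 = 14.119.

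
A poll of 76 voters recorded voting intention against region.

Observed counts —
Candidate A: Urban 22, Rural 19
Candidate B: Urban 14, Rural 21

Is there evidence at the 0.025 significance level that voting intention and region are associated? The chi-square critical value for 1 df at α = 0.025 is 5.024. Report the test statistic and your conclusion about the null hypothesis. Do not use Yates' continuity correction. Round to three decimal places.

1.413; fail to reject H₀

Row totals: 41, 35. Column totals: 36, 40. Grand total N = 76.
Expected counts (row total × column total / N):
  Candidate A, Urban: 41×36/76 = 19.4211
  Candidate A, Rural: 41×40/76 = 21.5789
  Candidate B, Urban: 35×36/76 = 16.5789
  Candidate B, Rural: 35×40/76 = 18.4211
Contributions (O − E)²/E:
  (22 − 19.4211)²/19.4211 = 0.3424
  (19 − 21.5789)²/21.5789 = 0.3082
  (14 − 16.5789)²/16.5789 = 0.4012
  (21 − 18.4211)²/18.4211 = 0.3610
χ² = 0.3424 + 0.3082 + 0.4012 + 0.3610 = 1.413
df = (2−1)(2−1) = 1. Since 1.413 < 5.024, fail to reject the null hypothesis of independence at α = 0.025.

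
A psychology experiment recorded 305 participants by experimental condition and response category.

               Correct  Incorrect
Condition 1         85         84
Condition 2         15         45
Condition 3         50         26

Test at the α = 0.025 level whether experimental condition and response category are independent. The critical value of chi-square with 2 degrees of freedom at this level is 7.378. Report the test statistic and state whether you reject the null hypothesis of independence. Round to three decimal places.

22.509; reject H₀

Row totals: 169, 60, 76. Column totals: 150, 155. Grand total N = 305.
Expected counts (row total × column total / N):
  Condition 1, Correct: 169×150/305 = 83.11475
  Condition 1, Incorrect: 169×155/305 = 85.88525
  Condition 2, Correct: 60×150/305 = 29.50820
  Condition 2, Incorrect: 60×155/305 = 30.49180
  Condition 3, Correct: 76×150/305 = 37.37705
  Condition 3, Incorrect: 76×155/305 = 38.62295
Contributions (O − E)²/E:
  (85 − 83.11475)²/83.11475 = 0.0428
  (84 − 85.88525)²/85.88525 = 0.0414
  (15 − 29.50820)²/29.50820 = 7.1332
  (45 − 30.49180)²/30.49180 = 6.9031
  (50 − 37.37705)²/37.37705 = 4.2630
  (26 − 38.62295)²/38.62295 = 4.1255
χ² = 0.0428 + 0.0414 + 7.1332 + 6.9031 + 4.2630 + 4.1255 = 22.509
df = (3−1)(2−1) = 2. Since 22.509 > 7.378, reject the null hypothesis of independence at α = 0.025.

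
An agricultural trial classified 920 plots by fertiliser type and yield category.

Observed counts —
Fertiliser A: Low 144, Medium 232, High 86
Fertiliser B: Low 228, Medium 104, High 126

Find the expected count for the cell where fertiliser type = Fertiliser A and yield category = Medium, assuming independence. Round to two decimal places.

168.73

Row total (Fertiliser A) = 462; column total (Medium) = 336; grand total N = 920.
Expected count = (row total × column total) / N = 462 × 336 / 920 = 168.73.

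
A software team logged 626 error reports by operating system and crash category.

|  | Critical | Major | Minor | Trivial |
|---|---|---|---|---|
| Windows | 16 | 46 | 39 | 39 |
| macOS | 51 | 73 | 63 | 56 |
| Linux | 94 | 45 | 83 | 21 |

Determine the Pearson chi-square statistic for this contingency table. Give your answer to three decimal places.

Row totals: 140, 243, 243. Column totals: 161, 164, 185, 116. Grand total N = 626.
Expected counts (row total × column total / N):
  Windows, Critical: 140×161/626 = 36.00639
  Windows, Major: 140×164/626 = 36.67732
  Windows, Minor: 140×185/626 = 41.37380
  Windows, Trivial: 140×116/626 = 25.94249
  macOS, Critical: 243×161/626 = 62.49681
  macOS, Major: 243×164/626 = 63.66134
  macOS, Minor: 243×185/626 = 71.81310
  macOS, Trivial: 243×116/626 = 45.02875
  Linux, Critical: 243×161/626 = 62.49681
  Linux, Major: 243×164/626 = 63.66134
  Linux, Minor: 243×185/626 = 71.81310
  Linux, Trivial: 243×116/626 = 45.02875
Contributions (O − E)²/E:
  (16 − 36.00639)²/36.00639 = 11.1162
  (46 − 36.67732)²/36.67732 = 2.3696
  (39 − 41.37380)²/41.37380 = 0.1362
  (39 − 25.94249)²/25.94249 = 6.5722
  (51 − 62.49681)²/62.49681 = 2.1149
  (73 − 63.66134)²/63.66134 = 1.3699
  (63 − 71.81310)²/71.81310 = 1.0816
  (56 − 45.02875)²/45.02875 = 2.6731
  (94 − 62.49681)²/62.49681 = 15.8800
  (45 − 63.66134)²/63.66134 = 5.4703
  (83 − 71.81310)²/71.81310 = 1.7427
  (21 − 45.02875)²/45.02875 = 12.8225
χ² = 11.1162 + 2.3696 + 0.1362 + 6.5722 + 2.1149 + 1.3699 + 1.0816 + 2.6731 + 15.8800 + 5.4703 + 1.7427 + 12.8225 = 63.349

63.349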